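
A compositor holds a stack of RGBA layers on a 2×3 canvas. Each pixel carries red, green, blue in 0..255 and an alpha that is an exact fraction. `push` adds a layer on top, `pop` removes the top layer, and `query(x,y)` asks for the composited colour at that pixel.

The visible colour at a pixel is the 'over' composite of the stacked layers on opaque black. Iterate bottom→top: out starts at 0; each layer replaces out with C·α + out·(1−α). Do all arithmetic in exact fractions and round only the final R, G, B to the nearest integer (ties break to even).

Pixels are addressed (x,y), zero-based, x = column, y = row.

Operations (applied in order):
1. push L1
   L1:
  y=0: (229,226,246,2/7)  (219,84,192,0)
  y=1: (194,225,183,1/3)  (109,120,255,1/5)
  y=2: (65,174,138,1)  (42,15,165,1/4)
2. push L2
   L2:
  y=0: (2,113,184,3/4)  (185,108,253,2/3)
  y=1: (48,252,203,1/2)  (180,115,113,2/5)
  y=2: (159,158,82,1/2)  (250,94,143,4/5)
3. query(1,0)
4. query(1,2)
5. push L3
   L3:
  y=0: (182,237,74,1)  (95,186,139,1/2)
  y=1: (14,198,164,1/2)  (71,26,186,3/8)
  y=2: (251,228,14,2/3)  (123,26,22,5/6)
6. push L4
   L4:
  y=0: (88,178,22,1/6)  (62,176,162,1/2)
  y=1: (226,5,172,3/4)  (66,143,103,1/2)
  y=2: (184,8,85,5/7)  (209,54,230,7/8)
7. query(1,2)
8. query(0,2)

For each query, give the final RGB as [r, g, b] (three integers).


query (1,0) [L1,L2] — begin 0,0,0
L1 α=0: [0, 0, 0]
L2 α=2/3: [370/3, 72, 506/3]
= [123, 72, 169]

query (1,2) [L1,L2] — begin 0,0,0
+L1 (α=1/4) → [21/2, 15/4, 165/4]
+L2 (α=4/5) → [2021/10, 1519/20, 2453/20]
rounded: [202, 76, 123]

query (1,2) [L1,L2,L3,L4] — begin 0,0,0
after L1 α=1/4: [21/2, 15/4, 165/4]
after L2 α=4/5: [2021/10, 1519/20, 2453/20]
after L3 α=5/6: [8171/60, 1373/40, 1551/40]
after L4 α=7/8: [95951/480, 16493/320, 65951/320]
= [200, 52, 206]

at x=0,y=2 over L1,L2,L3,L4:
L1 α=1: [65, 174, 138]
L2 α=1/2: [112, 166, 110]
L3 α=2/3: [614/3, 622/3, 46]
L4 α=5/7: [3988/21, 1364/21, 517/7]
rounded: [190, 65, 74]


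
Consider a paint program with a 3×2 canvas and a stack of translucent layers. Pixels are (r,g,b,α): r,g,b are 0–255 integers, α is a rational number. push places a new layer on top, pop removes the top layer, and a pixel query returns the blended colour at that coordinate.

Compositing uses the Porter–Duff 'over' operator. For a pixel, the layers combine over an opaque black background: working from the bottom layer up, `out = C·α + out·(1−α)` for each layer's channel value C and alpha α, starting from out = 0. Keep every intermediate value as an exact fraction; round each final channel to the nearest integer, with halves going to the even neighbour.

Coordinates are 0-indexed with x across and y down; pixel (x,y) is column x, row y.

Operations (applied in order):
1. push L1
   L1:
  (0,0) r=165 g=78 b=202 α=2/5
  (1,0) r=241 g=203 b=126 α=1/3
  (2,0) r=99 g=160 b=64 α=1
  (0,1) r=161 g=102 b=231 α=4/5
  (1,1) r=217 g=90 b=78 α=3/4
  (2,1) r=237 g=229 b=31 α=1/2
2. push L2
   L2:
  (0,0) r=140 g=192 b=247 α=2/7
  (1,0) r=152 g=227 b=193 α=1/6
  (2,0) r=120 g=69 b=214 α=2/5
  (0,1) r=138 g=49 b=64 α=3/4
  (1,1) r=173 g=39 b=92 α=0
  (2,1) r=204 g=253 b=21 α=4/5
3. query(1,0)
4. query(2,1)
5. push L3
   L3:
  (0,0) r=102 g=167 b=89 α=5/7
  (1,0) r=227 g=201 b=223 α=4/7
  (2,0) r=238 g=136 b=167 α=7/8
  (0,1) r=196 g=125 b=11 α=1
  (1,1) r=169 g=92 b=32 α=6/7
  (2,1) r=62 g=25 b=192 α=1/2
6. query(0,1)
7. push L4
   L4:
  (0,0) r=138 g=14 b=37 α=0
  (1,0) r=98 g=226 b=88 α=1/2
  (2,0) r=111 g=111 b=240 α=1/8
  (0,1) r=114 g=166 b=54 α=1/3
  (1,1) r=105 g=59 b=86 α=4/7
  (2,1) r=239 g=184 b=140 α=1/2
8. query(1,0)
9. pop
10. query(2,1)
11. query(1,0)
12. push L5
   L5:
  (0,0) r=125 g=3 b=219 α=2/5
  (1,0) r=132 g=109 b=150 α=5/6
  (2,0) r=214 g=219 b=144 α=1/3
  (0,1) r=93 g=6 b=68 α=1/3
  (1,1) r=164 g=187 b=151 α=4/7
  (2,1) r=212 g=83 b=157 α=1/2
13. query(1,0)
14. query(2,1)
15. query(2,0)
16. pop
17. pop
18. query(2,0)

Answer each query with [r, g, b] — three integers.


query (1,0) [L1,L2] — begin 0,0,0
L1 α=1/3: [241/3, 203/3, 42]
L2 α=1/6: [1661/18, 848/9, 403/6]
rounded: [92, 94, 67]

at x=2,y=1 over L1,L2:
+L1 (α=1/2) → [237/2, 229/2, 31/2]
+L2 (α=4/5) → [1869/10, 2253/10, 199/10]
→ [187, 225, 20]

query (0,1) [L1,L2,L3] — begin 0,0,0
L1 α=4/5: [644/5, 408/5, 924/5]
L2 α=3/4: [1357/10, 1143/20, 471/5]
L3 α=1: [196, 125, 11]
→ [196, 125, 11]

at x=1,y=0 over L1,L2,L3,L4:
after L1 α=1/3: [241/3, 203/3, 42]
after L2 α=1/6: [1661/18, 848/9, 403/6]
after L3 α=4/7: [7109/42, 3260/21, 2187/14]
after L4 α=1/2: [11225/84, 4003/21, 3419/28]
→ [134, 191, 122]

(2,1) stack=L1,L2,L3; from [0,0,0]:
after L1 α=1/2: [237/2, 229/2, 31/2]
after L2 α=4/5: [1869/10, 2253/10, 199/10]
after L3 α=1/2: [2489/20, 2503/20, 2119/20]
→ [124, 125, 106]

query (1,0) [L1,L2,L3] — begin 0,0,0
after L1 α=1/3: [241/3, 203/3, 42]
after L2 α=1/6: [1661/18, 848/9, 403/6]
after L3 α=4/7: [7109/42, 3260/21, 2187/14]
rounded: [169, 155, 156]

(1,0) stack=L1,L2,L3,L5; from [0,0,0]:
after L1 α=1/3: [241/3, 203/3, 42]
after L2 α=1/6: [1661/18, 848/9, 403/6]
after L3 α=4/7: [7109/42, 3260/21, 2187/14]
after L5 α=5/6: [34829/252, 14705/126, 4229/28]
→ [138, 117, 151]

(2,1) stack=L1,L2,L3,L5; from [0,0,0]:
+L1 (α=1/2) → [237/2, 229/2, 31/2]
+L2 (α=4/5) → [1869/10, 2253/10, 199/10]
+L3 (α=1/2) → [2489/20, 2503/20, 2119/20]
+L5 (α=1/2) → [6729/40, 4163/40, 5259/40]
= [168, 104, 131]

at x=2,y=0 over L1,L2,L3,L5:
L1 α=1: [99, 160, 64]
L2 α=2/5: [537/5, 618/5, 124]
L3 α=7/8: [8867/40, 2689/20, 1293/8]
L5 α=1/3: [13147/60, 4879/30, 623/4]
= [219, 163, 156]

(2,0) stack=L1,L2; from [0,0,0]:
L1 α=1: [99, 160, 64]
L2 α=2/5: [537/5, 618/5, 124]
= [107, 124, 124]


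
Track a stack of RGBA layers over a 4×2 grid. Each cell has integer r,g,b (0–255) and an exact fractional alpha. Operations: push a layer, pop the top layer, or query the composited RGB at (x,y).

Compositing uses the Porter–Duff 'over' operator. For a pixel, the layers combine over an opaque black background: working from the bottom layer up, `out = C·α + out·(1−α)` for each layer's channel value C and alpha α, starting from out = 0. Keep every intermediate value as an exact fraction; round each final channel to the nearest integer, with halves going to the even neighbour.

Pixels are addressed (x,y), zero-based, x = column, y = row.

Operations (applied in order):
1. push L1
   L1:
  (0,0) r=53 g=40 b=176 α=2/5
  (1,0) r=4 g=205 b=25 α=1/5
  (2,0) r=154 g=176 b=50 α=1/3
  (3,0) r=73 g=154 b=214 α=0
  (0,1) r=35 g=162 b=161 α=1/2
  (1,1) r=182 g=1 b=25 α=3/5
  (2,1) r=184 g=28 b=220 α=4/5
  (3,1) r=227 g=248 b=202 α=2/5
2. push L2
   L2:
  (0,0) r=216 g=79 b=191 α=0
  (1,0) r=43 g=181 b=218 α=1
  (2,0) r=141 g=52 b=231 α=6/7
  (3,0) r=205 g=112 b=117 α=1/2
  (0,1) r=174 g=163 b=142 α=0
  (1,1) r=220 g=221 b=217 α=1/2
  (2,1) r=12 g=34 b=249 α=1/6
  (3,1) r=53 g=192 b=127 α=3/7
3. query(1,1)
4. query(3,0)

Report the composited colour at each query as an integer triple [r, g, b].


query (1,1) [L1,L2] — begin 0,0,0
after L1 α=3/5: [546/5, 3/5, 15]
after L2 α=1/2: [823/5, 554/5, 116]
rounded: [165, 111, 116]

(3,0) stack=L1,L2; from [0,0,0]:
after L1 α=0: [0, 0, 0]
after L2 α=1/2: [205/2, 56, 117/2]
= [102, 56, 58]


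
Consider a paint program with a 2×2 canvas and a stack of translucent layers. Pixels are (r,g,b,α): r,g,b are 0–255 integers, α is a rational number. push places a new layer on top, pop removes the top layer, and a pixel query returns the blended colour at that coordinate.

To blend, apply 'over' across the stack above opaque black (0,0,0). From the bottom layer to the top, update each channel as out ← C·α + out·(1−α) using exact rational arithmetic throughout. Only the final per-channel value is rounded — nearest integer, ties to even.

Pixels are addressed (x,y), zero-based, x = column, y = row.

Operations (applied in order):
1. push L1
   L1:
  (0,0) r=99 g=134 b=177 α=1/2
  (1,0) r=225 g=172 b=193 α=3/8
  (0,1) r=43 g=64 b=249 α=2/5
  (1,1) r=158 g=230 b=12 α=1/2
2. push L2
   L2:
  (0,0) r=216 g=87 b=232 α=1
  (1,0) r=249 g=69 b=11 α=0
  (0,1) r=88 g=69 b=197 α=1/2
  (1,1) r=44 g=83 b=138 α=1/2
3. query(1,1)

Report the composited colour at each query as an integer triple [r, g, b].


at x=1,y=1 over L1,L2:
L1 α=1/2: [79, 115, 6]
L2 α=1/2: [123/2, 99, 72]
rounded: [62, 99, 72]


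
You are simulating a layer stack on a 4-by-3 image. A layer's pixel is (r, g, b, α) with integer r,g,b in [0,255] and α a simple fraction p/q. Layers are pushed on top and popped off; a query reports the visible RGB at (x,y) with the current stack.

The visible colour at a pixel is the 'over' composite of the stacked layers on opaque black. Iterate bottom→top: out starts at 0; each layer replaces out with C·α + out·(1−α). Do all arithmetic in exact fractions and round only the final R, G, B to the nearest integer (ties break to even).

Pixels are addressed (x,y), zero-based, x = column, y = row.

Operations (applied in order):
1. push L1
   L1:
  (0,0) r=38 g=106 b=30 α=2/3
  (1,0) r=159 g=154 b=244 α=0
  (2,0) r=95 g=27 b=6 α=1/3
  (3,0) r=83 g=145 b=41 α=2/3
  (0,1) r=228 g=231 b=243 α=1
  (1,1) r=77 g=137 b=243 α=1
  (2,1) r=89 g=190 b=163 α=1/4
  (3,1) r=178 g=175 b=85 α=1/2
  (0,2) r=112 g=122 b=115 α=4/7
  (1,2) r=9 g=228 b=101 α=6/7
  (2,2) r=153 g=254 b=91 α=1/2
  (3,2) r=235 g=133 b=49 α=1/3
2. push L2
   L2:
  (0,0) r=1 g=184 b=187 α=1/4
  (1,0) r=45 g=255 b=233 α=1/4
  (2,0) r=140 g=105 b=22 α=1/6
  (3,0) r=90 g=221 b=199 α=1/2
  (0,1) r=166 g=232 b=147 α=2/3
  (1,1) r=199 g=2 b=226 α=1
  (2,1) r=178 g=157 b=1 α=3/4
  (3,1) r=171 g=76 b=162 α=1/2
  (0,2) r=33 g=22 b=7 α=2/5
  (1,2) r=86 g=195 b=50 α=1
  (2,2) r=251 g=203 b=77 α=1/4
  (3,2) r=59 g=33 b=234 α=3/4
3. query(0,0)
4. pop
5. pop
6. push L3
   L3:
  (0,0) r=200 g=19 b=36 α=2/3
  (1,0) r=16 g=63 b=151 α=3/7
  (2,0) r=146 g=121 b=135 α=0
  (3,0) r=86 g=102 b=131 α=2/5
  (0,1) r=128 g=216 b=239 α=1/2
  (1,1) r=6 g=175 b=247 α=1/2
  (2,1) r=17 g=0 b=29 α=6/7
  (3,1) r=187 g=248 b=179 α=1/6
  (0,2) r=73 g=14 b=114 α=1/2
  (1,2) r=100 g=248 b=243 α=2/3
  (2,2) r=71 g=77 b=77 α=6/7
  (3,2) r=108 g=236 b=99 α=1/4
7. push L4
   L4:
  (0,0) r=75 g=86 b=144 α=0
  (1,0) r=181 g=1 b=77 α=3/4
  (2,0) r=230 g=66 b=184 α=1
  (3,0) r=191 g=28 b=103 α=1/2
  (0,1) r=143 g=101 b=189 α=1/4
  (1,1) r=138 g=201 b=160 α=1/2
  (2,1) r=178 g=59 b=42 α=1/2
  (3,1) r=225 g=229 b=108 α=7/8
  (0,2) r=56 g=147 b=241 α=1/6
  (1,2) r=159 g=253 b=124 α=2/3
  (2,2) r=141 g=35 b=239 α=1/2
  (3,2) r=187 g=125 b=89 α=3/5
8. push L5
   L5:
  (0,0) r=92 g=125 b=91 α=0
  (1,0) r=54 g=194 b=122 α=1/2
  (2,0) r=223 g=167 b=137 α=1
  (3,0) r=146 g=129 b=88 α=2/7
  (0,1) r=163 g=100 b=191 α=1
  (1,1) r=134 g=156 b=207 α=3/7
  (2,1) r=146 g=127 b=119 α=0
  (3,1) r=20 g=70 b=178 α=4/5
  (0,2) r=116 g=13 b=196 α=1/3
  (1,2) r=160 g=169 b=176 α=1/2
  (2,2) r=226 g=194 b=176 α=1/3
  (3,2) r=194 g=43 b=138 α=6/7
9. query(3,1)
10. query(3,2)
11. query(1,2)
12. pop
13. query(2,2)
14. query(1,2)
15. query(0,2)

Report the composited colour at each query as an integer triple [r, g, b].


at x=0,y=0 over L1,L2:
+L1 (α=2/3) → [76/3, 212/3, 20]
+L2 (α=1/4) → [77/4, 99, 247/4]
→ [19, 99, 62]

query (3,1) [L3,L4,L5] — begin 0,0,0
L3 α=1/6: [187/6, 124/3, 179/6]
L4 α=7/8: [9637/48, 4933/24, 4715/48]
L5 α=4/5: [13477/240, 11653/120, 38891/240]
= [56, 97, 162]

(3,2) stack=L3,L4,L5; from [0,0,0]:
after L3 α=1/4: [27, 59, 99/4]
after L4 α=3/5: [123, 493/5, 633/10]
after L5 α=6/7: [1287/7, 1783/35, 8913/70]
= [184, 51, 127]

query (1,2) [L3,L4,L5] — begin 0,0,0
+L3 (α=2/3) → [200/3, 496/3, 162]
+L4 (α=2/3) → [1154/9, 2014/9, 410/3]
+L5 (α=1/2) → [1297/9, 3535/18, 469/3]
= [144, 196, 156]

at x=2,y=2 over L3,L4:
+L3 (α=6/7) → [426/7, 66, 66]
+L4 (α=1/2) → [1413/14, 101/2, 305/2]
= [101, 50, 152]

(1,2) stack=L3,L4; from [0,0,0]:
L3 α=2/3: [200/3, 496/3, 162]
L4 α=2/3: [1154/9, 2014/9, 410/3]
→ [128, 224, 137]

at x=0,y=2 over L3,L4:
after L3 α=1/2: [73/2, 7, 57]
after L4 α=1/6: [159/4, 91/3, 263/3]
→ [40, 30, 88]


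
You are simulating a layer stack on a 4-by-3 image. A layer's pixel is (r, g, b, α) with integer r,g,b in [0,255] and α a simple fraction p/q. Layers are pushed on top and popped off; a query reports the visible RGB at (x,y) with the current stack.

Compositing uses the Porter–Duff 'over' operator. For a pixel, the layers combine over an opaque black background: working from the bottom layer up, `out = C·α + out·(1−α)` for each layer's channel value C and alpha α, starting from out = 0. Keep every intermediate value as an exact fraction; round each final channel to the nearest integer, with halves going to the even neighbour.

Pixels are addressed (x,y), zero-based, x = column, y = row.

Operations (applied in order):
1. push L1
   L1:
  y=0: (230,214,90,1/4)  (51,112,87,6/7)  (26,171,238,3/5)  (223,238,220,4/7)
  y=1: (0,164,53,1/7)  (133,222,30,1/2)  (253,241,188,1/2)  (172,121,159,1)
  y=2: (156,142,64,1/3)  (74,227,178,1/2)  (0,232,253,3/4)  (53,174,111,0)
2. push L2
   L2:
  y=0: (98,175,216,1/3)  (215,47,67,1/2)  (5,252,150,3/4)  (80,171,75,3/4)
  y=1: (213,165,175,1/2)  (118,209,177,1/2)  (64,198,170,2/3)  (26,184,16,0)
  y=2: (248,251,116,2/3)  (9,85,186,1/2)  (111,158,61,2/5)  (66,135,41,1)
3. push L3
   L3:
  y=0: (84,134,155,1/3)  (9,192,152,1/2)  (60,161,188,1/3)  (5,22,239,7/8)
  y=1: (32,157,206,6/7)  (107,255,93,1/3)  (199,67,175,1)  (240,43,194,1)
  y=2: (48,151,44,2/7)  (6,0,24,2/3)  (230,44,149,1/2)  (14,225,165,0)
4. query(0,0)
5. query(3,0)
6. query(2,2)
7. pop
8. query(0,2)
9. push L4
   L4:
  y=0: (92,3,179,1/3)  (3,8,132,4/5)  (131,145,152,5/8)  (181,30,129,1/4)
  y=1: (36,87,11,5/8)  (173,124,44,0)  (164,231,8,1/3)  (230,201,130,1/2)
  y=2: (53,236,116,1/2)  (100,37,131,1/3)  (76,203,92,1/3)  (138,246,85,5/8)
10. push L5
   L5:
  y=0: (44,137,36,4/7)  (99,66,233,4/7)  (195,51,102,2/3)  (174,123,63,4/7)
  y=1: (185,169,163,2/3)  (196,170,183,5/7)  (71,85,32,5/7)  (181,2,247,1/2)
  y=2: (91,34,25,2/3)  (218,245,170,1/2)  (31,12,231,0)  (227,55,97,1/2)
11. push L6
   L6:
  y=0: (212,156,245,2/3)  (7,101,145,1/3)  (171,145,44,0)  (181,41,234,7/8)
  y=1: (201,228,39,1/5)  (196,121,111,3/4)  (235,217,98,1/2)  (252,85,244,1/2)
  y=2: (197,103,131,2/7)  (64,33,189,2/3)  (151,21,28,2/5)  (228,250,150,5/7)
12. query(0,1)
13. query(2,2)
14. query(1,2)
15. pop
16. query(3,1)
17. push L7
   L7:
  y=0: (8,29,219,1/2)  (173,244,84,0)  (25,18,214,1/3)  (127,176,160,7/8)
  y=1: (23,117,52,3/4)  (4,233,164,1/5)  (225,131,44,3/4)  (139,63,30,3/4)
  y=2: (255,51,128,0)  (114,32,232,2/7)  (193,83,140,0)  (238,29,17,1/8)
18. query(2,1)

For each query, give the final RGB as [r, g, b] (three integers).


(0,0) stack=L1,L2,L3; from [0,0,0]:
+L1 (α=1/4) → [115/2, 107/2, 45/2]
+L2 (α=1/3) → [71, 94, 87]
+L3 (α=1/3) → [226/3, 322/3, 329/3]
rounded: [75, 107, 110]

at x=3,y=0 over L1,L2,L3:
L1 α=4/7: [892/7, 136, 880/7]
L2 α=3/4: [643/7, 649/4, 2455/28]
L3 α=7/8: [111/7, 1265/32, 49299/224]
rounded: [16, 40, 220]

at x=2,y=2 over L1,L2,L3:
L1 α=3/4: [0, 174, 759/4]
L2 α=2/5: [222/5, 838/5, 553/4]
L3 α=1/2: [686/5, 529/5, 1149/8]
= [137, 106, 144]

(0,2) stack=L1,L2; from [0,0,0]:
after L1 α=1/3: [52, 142/3, 64/3]
after L2 α=2/3: [548/3, 1648/9, 760/9]
rounded: [183, 183, 84]

query (0,1) [L1,L2,L4,L5,L6] — begin 0,0,0
after L1 α=1/7: [0, 164/7, 53/7]
after L2 α=1/2: [213/2, 1319/14, 639/7]
after L4 α=5/8: [999/16, 10047/112, 1151/28]
after L5 α=2/3: [6919/48, 47903/336, 10279/84]
after L6 α=1/5: [9331/60, 13411/84, 11098/105]
rounded: [156, 160, 106]

at x=2,y=2 over L1,L2,L4,L5,L6:
+L1 (α=3/4) → [0, 174, 759/4]
+L2 (α=2/5) → [222/5, 838/5, 553/4]
+L4 (α=1/3) → [824/15, 897/5, 737/6]
+L5 (α=0) → [824/15, 897/5, 737/6]
+L6 (α=2/5) → [2334/25, 2901/25, 849/10]
rounded: [93, 116, 85]

query (1,2) [L1,L2,L4,L5,L6] — begin 0,0,0
+L1 (α=1/2) → [37, 227/2, 89]
+L2 (α=1/2) → [23, 397/4, 275/2]
+L4 (α=1/3) → [146/3, 157/2, 406/3]
+L5 (α=1/2) → [400/3, 647/4, 458/3]
+L6 (α=2/3) → [784/9, 911/12, 1592/9]
= [87, 76, 177]

(3,1) stack=L1,L2,L4,L5; from [0,0,0]:
+L1 (α=1) → [172, 121, 159]
+L2 (α=0) → [172, 121, 159]
+L4 (α=1/2) → [201, 161, 289/2]
+L5 (α=1/2) → [191, 163/2, 783/4]
→ [191, 82, 196]

at x=2,y=1 over L1,L2,L4,L5,L7:
+L1 (α=1/2) → [253/2, 241/2, 94]
+L2 (α=2/3) → [509/6, 1033/6, 434/3]
+L4 (α=1/3) → [1001/9, 1726/9, 892/9]
+L5 (α=5/7) → [5197/63, 7277/63, 3224/63]
+L7 (α=3/4) → [23861/126, 8009/63, 2885/63]
→ [189, 127, 46]


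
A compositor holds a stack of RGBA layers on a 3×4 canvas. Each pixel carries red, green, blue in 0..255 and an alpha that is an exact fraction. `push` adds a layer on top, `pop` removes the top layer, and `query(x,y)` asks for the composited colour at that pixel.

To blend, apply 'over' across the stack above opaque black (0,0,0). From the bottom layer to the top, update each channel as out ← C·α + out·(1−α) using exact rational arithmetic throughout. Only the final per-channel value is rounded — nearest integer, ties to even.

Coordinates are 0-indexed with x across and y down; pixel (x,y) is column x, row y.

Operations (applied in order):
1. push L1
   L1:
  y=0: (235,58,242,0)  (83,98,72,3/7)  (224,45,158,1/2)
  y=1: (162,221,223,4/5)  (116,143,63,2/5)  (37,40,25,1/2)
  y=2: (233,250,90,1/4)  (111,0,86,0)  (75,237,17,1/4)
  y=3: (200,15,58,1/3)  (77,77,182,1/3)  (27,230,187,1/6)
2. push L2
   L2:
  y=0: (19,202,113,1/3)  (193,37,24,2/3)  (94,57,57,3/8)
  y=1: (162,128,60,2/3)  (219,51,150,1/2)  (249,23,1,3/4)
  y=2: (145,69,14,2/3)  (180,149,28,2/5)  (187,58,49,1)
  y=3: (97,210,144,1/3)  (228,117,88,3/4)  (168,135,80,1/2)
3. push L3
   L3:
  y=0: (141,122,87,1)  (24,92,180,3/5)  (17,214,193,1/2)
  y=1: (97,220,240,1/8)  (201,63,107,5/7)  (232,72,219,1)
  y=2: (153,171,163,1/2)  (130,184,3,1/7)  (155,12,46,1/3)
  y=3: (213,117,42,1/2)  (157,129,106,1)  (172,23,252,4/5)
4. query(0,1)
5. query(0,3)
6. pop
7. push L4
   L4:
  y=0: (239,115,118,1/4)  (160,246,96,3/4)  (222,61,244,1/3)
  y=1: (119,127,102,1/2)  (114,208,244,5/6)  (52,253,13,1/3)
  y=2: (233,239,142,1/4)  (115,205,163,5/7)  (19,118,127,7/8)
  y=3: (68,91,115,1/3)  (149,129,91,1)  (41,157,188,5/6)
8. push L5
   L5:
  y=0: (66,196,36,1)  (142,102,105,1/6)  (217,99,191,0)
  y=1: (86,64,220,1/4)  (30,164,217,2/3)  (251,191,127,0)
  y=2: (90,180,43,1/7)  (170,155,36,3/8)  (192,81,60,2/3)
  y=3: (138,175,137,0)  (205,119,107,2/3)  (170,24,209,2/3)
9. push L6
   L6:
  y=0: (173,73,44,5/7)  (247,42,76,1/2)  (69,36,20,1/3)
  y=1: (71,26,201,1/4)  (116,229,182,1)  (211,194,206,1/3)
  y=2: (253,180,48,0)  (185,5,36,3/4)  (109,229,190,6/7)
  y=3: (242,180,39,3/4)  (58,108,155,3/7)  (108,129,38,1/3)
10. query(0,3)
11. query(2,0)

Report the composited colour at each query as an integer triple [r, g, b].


at x=0,y=1 over L1,L2,L3:
after L1 α=4/5: [648/5, 884/5, 892/5]
after L2 α=2/3: [756/5, 2164/15, 1492/15]
after L3 α=1/8: [5777/40, 2306/15, 3511/30]
= [144, 154, 117]

query (0,3) [L1,L2,L3] — begin 0,0,0
+L1 (α=1/3) → [200/3, 5, 58/3]
+L2 (α=1/3) → [691/9, 220/3, 548/9]
+L3 (α=1/2) → [1304/9, 571/6, 463/9]
= [145, 95, 51]

query (0,3) [L1,L2,L4,L5,L6] — begin 0,0,0
L1 α=1/3: [200/3, 5, 58/3]
L2 α=1/3: [691/9, 220/3, 548/9]
L4 α=1/3: [1994/27, 713/9, 2131/27]
L5 α=0: [1994/27, 713/9, 2131/27]
L6 α=3/4: [5399/27, 5573/36, 2645/54]
rounded: [200, 155, 49]

at x=2,y=0 over L1,L2,L4,L5,L6:
L1 α=1/2: [112, 45/2, 79]
L2 α=3/8: [421/4, 567/16, 283/4]
L4 α=1/3: [865/6, 1055/24, 257/2]
L5 α=0: [865/6, 1055/24, 257/2]
L6 α=1/3: [1072/9, 1487/36, 277/3]
= [119, 41, 92]


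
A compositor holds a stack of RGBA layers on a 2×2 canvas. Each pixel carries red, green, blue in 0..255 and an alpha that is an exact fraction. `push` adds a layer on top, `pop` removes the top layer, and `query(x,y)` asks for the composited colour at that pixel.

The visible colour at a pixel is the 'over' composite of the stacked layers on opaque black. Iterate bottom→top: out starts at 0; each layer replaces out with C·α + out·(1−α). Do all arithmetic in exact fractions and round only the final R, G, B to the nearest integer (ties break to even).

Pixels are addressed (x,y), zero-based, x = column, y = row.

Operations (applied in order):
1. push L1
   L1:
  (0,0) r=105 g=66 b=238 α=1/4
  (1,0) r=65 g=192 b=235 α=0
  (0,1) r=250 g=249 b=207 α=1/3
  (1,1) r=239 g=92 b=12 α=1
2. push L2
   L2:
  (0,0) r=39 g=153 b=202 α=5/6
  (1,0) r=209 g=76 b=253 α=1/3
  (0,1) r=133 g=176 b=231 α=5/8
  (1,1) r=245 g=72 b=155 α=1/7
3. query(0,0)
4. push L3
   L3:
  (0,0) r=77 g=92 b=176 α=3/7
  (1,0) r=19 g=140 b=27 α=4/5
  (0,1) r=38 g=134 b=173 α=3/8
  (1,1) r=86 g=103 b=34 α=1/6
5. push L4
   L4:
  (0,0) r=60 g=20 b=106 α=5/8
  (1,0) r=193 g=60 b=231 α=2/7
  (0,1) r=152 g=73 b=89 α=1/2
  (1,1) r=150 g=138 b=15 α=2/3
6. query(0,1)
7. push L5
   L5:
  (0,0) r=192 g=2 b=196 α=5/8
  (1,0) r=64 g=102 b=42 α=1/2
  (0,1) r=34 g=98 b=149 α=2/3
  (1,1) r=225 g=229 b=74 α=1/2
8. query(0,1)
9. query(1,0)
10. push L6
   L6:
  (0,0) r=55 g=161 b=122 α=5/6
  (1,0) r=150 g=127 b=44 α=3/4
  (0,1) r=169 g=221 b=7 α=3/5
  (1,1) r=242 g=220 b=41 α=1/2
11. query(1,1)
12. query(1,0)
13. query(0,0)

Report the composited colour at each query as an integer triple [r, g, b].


(0,0) stack=L1,L2; from [0,0,0]:
L1 α=1/4: [105/4, 33/2, 119/2]
L2 α=5/6: [295/8, 521/4, 713/4]
→ [37, 130, 178]

query (0,1) [L1,L2,L3,L4] — begin 0,0,0
after L1 α=1/3: [250/3, 83, 69]
after L2 α=5/8: [915/8, 1129/8, 681/4]
after L3 α=3/8: [5487/64, 8861/64, 5481/32]
after L4 α=1/2: [15215/128, 13533/128, 8329/64]
rounded: [119, 106, 130]

(0,1) stack=L1,L2,L3,L4,L5; from [0,0,0]:
+L1 (α=1/3) → [250/3, 83, 69]
+L2 (α=5/8) → [915/8, 1129/8, 681/4]
+L3 (α=3/8) → [5487/64, 8861/64, 5481/32]
+L4 (α=1/2) → [15215/128, 13533/128, 8329/64]
+L5 (α=2/3) → [7973/128, 38621/384, 27401/192]
= [62, 101, 143]

query (1,0) [L1,L2,L3,L4,L5] — begin 0,0,0
L1 α=0: [0, 0, 0]
L2 α=1/3: [209/3, 76/3, 253/3]
L3 α=4/5: [437/15, 1756/15, 577/15]
L4 α=2/7: [1595/21, 2116/21, 1963/21]
L5 α=1/2: [2939/42, 2129/21, 2845/42]
= [70, 101, 68]

(1,1) stack=L1,L2,L3,L4,L5,L6; from [0,0,0]:
+L1 (α=1) → [239, 92, 12]
+L2 (α=1/7) → [1679/7, 624/7, 227/7]
+L3 (α=1/6) → [2999/14, 3841/42, 1373/42]
+L4 (α=2/3) → [7199/42, 15433/126, 2633/126]
+L5 (α=1/2) → [16649/84, 44287/252, 11957/252]
+L6 (α=1/2) → [36977/168, 99727/504, 22289/504]
= [220, 198, 44]

query (1,0) [L1,L2,L3,L4,L5,L6] — begin 0,0,0
L1 α=0: [0, 0, 0]
L2 α=1/3: [209/3, 76/3, 253/3]
L3 α=4/5: [437/15, 1756/15, 577/15]
L4 α=2/7: [1595/21, 2116/21, 1963/21]
L5 α=1/2: [2939/42, 2129/21, 2845/42]
L6 α=3/4: [21839/168, 5065/42, 8389/168]
→ [130, 121, 50]

(0,0) stack=L1,L2,L3,L4,L5,L6; from [0,0,0]:
after L1 α=1/4: [105/4, 33/2, 119/2]
after L2 α=5/6: [295/8, 521/4, 713/4]
after L3 α=3/7: [757/14, 797/7, 1241/7]
after L4 α=5/8: [6471/112, 3091/56, 7433/56]
after L5 α=5/8: [126933/896, 9833/448, 77179/448]
after L6 α=5/6: [373333/5376, 123491/896, 350459/2688]
rounded: [69, 138, 130]


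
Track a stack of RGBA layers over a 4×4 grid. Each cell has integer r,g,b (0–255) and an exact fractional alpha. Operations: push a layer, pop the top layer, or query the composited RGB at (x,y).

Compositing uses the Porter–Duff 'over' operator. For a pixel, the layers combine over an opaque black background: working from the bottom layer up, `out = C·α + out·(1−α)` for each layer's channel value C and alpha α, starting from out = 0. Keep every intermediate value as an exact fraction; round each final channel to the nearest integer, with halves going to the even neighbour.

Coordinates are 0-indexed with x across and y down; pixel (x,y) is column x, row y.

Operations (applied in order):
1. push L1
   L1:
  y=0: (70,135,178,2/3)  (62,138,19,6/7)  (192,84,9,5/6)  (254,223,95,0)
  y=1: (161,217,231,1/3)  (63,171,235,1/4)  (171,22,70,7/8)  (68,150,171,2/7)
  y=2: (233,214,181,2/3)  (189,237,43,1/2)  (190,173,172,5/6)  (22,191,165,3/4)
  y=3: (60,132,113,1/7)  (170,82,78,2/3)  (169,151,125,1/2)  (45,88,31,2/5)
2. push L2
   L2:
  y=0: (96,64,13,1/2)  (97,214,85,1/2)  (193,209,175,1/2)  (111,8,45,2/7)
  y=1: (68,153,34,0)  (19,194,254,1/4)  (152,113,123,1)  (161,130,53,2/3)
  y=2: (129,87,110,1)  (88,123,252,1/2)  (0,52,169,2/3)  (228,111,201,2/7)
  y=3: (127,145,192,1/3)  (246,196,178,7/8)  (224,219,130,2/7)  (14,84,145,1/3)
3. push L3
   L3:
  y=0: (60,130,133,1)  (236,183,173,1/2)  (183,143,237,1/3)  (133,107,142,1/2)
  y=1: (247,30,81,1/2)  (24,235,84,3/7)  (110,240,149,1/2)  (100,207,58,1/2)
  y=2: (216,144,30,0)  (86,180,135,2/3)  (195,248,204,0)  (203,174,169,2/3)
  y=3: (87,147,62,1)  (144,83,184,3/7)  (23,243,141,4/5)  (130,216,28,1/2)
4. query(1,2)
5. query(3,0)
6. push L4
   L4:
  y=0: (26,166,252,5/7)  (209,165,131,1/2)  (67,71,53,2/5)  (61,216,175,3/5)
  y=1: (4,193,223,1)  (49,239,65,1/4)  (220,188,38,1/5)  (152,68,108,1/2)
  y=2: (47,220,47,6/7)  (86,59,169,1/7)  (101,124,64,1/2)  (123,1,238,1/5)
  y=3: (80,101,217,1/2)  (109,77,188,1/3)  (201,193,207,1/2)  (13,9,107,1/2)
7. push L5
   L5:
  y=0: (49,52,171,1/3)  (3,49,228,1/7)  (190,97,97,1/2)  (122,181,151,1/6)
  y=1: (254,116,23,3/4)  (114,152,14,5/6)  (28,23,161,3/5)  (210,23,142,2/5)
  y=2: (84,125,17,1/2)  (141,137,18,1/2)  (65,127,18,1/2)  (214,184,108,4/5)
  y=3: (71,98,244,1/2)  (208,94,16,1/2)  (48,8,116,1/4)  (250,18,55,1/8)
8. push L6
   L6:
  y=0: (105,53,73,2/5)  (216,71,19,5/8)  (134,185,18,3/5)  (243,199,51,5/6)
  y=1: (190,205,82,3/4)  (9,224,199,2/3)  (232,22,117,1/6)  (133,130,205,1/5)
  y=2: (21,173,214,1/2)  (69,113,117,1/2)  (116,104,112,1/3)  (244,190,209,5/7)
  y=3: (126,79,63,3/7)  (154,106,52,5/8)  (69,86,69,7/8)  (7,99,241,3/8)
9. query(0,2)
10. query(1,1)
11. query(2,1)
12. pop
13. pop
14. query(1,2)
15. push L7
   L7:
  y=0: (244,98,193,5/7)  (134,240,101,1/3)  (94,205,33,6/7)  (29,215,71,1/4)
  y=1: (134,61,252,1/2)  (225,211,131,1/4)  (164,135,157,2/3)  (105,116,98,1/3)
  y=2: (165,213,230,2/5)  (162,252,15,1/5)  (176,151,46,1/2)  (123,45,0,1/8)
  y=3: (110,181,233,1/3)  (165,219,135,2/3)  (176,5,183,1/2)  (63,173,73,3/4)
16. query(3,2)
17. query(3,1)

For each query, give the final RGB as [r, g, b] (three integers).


query (1,2) [L1,L2,L3] — begin 0,0,0
L1 α=1/2: [189/2, 237/2, 43/2]
L2 α=1/2: [365/4, 483/4, 547/4]
L3 α=2/3: [351/4, 641/4, 1627/12]
= [88, 160, 136]

at x=3,y=0 over L1,L2,L3:
L1 α=0: [0, 0, 0]
L2 α=2/7: [222/7, 16/7, 90/7]
L3 α=1/2: [1153/14, 765/14, 542/7]
rounded: [82, 55, 77]

query (0,2) [L1,L2,L3,L4,L5,L6] — begin 0,0,0
after L1 α=2/3: [466/3, 428/3, 362/3]
after L2 α=1: [129, 87, 110]
after L3 α=0: [129, 87, 110]
after L4 α=6/7: [411/7, 201, 56]
after L5 α=1/2: [999/14, 163, 73/2]
after L6 α=1/2: [1293/28, 168, 501/4]
rounded: [46, 168, 125]

(1,1) stack=L1,L2,L3,L4,L5,L6; from [0,0,0]:
after L1 α=1/4: [63/4, 171/4, 235/4]
after L2 α=1/4: [265/16, 1289/16, 1721/16]
after L3 α=3/7: [79/4, 587/4, 2729/28]
after L4 α=1/4: [433/16, 2717/16, 10007/112]
after L5 α=5/6: [9553/96, 4959/32, 5949/224]
after L6 α=2/3: [11281/288, 19295/96, 95101/672]
rounded: [39, 201, 142]

query (2,1) [L1,L2,L3,L4,L5,L6] — begin 0,0,0
after L1 α=7/8: [1197/8, 77/4, 245/4]
after L2 α=1: [152, 113, 123]
after L3 α=1/2: [131, 353/2, 136]
after L4 α=1/5: [744/5, 894/5, 582/5]
after L5 α=3/5: [1908/25, 2133/25, 3579/25]
after L6 α=1/6: [1534/15, 2243/30, 694/5]
rounded: [102, 75, 139]

query (1,2) [L1,L2,L3,L4] — begin 0,0,0
L1 α=1/2: [189/2, 237/2, 43/2]
L2 α=1/2: [365/4, 483/4, 547/4]
L3 α=2/3: [351/4, 641/4, 1627/12]
L4 α=1/7: [175/2, 2041/14, 1965/14]
= [88, 146, 140]

query (3,2) [L1,L2,L3,L4,L7] — begin 0,0,0
L1 α=3/4: [33/2, 573/4, 495/4]
L2 α=2/7: [1077/14, 3753/28, 4083/28]
L3 α=2/3: [6761/42, 4499/28, 13547/84]
L4 α=1/5: [3221/21, 4506/35, 3709/21]
L7 α=1/8: [1795/12, 4731/40, 3709/24]
= [150, 118, 155]

query (3,1) [L1,L2,L3,L4,L7] — begin 0,0,0
+L1 (α=2/7) → [136/7, 300/7, 342/7]
+L2 (α=2/3) → [2390/21, 2120/21, 1084/21]
+L3 (α=1/2) → [2245/21, 6467/42, 1151/21]
+L4 (α=1/2) → [5437/42, 9323/84, 3419/42]
+L7 (α=1/3) → [7642/63, 14195/126, 5477/63]
= [121, 113, 87]


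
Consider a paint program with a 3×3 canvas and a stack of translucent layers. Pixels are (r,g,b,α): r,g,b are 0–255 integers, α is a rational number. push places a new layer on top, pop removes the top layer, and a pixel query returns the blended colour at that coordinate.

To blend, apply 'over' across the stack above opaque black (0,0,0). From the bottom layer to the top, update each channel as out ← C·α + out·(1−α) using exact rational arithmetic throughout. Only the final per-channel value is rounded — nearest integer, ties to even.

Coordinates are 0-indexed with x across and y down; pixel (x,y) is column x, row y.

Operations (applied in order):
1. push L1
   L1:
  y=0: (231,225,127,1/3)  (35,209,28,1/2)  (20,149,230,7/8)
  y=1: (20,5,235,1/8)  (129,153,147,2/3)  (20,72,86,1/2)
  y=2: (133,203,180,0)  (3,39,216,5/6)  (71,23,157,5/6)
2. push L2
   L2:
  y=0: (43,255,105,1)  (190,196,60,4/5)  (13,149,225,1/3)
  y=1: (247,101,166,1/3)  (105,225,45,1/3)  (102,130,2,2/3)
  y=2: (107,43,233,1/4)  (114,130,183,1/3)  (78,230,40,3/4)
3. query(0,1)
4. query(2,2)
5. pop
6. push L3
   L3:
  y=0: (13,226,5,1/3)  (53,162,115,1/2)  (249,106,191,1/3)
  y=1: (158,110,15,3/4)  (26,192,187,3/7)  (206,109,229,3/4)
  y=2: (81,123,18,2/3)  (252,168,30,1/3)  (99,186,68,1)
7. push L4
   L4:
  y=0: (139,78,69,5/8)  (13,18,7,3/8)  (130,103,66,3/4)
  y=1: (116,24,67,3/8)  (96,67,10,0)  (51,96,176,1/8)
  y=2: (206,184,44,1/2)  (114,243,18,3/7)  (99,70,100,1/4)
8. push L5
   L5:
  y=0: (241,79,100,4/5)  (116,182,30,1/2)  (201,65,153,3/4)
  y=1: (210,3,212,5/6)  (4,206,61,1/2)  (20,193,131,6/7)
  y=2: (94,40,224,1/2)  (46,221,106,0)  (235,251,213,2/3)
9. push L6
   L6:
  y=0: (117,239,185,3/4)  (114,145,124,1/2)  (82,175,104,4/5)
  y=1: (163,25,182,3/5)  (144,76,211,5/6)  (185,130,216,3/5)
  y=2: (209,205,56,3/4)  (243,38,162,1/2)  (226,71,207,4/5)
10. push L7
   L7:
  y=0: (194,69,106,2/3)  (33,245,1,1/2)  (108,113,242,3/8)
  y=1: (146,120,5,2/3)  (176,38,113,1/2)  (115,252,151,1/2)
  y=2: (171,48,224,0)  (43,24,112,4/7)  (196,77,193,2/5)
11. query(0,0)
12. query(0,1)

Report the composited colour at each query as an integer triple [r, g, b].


at x=0,y=1 over L1,L2:
+L1 (α=1/8) → [5/2, 5/8, 235/8]
+L2 (α=1/3) → [84, 409/12, 899/12]
= [84, 34, 75]

query (2,2) [L1,L2] — begin 0,0,0
+L1 (α=5/6) → [355/6, 115/6, 785/6]
+L2 (α=3/4) → [1759/24, 4255/24, 1505/24]
→ [73, 177, 63]

(0,0) stack=L1,L3,L4,L5,L6,L7; from [0,0,0]:
after L1 α=1/3: [77, 75, 127/3]
after L3 α=1/3: [167/3, 376/3, 269/9]
after L4 α=5/8: [431/4, 383/4, 163/3]
after L5 α=4/5: [4287/20, 1647/20, 1363/15]
after L6 α=3/4: [11307/80, 15987/80, 2422/15]
after L7 α=2/3: [42347/240, 9009/80, 5602/45]
→ [176, 113, 124]

at x=0,y=1 over L1,L3,L4,L5,L6,L7:
+L1 (α=1/8) → [5/2, 5/8, 235/8]
+L3 (α=3/4) → [953/8, 2645/32, 595/32]
+L4 (α=3/8) → [7549/64, 15529/256, 9407/256]
+L5 (α=5/6) → [74749/384, 19369/1536, 93589/512]
+L6 (α=3/5) → [168637/960, 76969/3840, 46673/256]
+L7 (α=2/3) → [448957/2880, 998569/11520, 16411/256]
rounded: [156, 87, 64]


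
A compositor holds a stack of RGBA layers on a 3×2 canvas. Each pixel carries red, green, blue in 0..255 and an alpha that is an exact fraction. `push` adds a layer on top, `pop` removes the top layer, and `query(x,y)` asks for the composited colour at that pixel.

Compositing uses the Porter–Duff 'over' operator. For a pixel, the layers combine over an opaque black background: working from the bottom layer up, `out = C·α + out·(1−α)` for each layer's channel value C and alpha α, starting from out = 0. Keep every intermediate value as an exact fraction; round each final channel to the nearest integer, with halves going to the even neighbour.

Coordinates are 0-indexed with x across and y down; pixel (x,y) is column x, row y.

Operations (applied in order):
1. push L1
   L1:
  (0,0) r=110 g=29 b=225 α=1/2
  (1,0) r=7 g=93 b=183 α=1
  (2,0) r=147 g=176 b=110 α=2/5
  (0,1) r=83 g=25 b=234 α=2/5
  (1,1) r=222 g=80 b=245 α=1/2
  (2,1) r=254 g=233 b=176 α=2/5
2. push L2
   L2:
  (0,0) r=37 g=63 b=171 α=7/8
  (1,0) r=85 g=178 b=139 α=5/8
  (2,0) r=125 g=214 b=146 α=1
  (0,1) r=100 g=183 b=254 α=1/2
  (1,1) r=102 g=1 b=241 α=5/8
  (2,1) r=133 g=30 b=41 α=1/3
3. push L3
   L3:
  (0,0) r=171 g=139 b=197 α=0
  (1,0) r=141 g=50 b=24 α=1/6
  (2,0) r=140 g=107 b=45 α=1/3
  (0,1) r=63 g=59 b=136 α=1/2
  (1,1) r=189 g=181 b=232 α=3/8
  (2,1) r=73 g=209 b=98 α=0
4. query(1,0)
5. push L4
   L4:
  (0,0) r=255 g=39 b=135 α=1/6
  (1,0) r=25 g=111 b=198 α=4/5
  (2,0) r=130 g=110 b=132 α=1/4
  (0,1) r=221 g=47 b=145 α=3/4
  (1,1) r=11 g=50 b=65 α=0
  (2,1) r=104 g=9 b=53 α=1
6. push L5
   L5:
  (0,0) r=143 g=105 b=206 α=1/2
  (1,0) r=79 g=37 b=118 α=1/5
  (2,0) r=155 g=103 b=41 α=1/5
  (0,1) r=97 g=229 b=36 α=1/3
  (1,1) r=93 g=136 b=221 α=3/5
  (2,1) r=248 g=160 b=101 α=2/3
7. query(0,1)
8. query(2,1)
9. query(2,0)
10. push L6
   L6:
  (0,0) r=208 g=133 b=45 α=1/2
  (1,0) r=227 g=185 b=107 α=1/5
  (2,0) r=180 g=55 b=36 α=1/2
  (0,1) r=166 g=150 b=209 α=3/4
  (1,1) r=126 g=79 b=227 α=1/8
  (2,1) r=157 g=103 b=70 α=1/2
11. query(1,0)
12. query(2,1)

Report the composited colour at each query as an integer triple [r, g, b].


query (1,0) [L1,L2,L3] — begin 0,0,0
after L1 α=1: [7, 93, 183]
after L2 α=5/8: [223/4, 1169/8, 311/2]
after L3 α=1/6: [1679/24, 6245/48, 1603/12]
rounded: [70, 130, 134]

at x=0,y=1 over L1,L2,L3,L4,L5:
+L1 (α=2/5) → [166/5, 10, 468/5]
+L2 (α=1/2) → [333/5, 193/2, 869/5]
+L3 (α=1/2) → [324/5, 311/4, 1549/10]
+L4 (α=3/4) → [3639/20, 875/16, 5899/40]
+L5 (α=1/3) → [4609/30, 2707/24, 6619/60]
= [154, 113, 110]

query (2,1) [L1,L2,L3,L4,L5] — begin 0,0,0
+L1 (α=2/5) → [508/5, 466/5, 352/5]
+L2 (α=1/3) → [1681/15, 1082/15, 303/5]
+L3 (α=0) → [1681/15, 1082/15, 303/5]
+L4 (α=1) → [104, 9, 53]
+L5 (α=2/3) → [200, 329/3, 85]
= [200, 110, 85]

at x=2,y=0 over L1,L2,L3,L4,L5:
L1 α=2/5: [294/5, 352/5, 44]
L2 α=1: [125, 214, 146]
L3 α=1/3: [130, 535/3, 337/3]
L4 α=1/4: [130, 645/4, 469/4]
L5 α=1/5: [135, 748/5, 102]
rounded: [135, 150, 102]

query (1,0) [L1,L2,L3,L4,L5,L6] — begin 0,0,0
L1 α=1: [7, 93, 183]
L2 α=5/8: [223/4, 1169/8, 311/2]
L3 α=1/6: [1679/24, 6245/48, 1603/12]
L4 α=4/5: [4079/120, 27557/240, 11107/60]
L5 α=1/5: [6449/150, 29777/300, 12877/75]
L6 α=1/5: [29923/375, 43652/375, 59533/375]
rounded: [80, 116, 159]

at x=2,y=1 over L1,L2,L3,L4,L5,L6:
L1 α=2/5: [508/5, 466/5, 352/5]
L2 α=1/3: [1681/15, 1082/15, 303/5]
L3 α=0: [1681/15, 1082/15, 303/5]
L4 α=1: [104, 9, 53]
L5 α=2/3: [200, 329/3, 85]
L6 α=1/2: [357/2, 319/3, 155/2]
→ [178, 106, 78]


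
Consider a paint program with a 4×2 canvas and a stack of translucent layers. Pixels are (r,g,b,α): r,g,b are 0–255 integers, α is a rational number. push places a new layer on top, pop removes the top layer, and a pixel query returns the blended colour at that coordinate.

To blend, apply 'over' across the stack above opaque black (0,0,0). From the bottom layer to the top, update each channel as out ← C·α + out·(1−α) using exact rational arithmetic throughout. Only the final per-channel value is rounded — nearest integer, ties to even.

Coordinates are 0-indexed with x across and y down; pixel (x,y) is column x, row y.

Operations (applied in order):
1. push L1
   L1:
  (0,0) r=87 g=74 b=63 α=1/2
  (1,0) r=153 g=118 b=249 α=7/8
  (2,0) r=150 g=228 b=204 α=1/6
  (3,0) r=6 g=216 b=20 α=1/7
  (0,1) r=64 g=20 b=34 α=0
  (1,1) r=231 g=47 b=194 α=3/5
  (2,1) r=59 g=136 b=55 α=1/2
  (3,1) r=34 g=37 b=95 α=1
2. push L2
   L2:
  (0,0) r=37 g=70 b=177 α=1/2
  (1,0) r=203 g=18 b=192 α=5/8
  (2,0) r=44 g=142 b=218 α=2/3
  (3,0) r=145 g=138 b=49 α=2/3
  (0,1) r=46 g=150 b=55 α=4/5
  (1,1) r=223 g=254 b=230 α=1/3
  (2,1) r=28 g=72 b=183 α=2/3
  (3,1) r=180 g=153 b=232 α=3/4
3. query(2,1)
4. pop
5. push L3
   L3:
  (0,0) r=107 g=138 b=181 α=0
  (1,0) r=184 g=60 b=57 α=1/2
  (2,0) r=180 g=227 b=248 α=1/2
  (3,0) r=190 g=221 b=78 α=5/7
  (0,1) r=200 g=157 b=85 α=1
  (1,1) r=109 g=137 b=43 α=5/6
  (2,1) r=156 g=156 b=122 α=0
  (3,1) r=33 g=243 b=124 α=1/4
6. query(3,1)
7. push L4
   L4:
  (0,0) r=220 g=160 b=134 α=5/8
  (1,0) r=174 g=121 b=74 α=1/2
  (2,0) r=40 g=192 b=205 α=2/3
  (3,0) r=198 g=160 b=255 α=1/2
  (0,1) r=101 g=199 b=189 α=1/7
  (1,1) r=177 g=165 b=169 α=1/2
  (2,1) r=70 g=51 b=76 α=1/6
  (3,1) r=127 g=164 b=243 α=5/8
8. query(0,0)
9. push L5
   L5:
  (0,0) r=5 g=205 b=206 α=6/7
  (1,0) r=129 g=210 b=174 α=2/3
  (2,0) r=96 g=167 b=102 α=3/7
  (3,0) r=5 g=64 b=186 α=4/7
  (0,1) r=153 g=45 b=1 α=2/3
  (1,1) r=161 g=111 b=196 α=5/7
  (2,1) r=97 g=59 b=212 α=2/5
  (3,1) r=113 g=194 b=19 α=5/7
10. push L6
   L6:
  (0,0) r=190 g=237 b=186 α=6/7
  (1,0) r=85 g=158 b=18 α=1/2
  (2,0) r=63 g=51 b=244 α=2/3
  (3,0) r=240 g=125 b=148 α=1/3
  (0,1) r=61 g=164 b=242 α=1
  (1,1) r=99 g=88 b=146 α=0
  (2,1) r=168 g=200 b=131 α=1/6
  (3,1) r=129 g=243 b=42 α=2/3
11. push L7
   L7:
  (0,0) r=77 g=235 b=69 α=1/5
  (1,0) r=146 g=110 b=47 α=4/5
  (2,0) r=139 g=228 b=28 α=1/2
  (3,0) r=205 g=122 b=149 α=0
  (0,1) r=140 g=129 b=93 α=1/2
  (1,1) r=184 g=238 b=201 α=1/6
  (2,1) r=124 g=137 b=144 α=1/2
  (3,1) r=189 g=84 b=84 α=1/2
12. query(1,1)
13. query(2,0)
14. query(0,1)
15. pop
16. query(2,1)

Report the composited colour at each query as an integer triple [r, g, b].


query (2,1) [L1,L2] — begin 0,0,0
after L1 α=1/2: [59/2, 68, 55/2]
after L2 α=2/3: [57/2, 212/3, 787/6]
→ [28, 71, 131]

at x=3,y=1 over L1,L3:
+L1 (α=1) → [34, 37, 95]
+L3 (α=1/4) → [135/4, 177/2, 409/4]
→ [34, 88, 102]

(0,0) stack=L1,L3,L4; from [0,0,0]:
L1 α=1/2: [87/2, 37, 63/2]
L3 α=0: [87/2, 37, 63/2]
L4 α=5/8: [2461/16, 911/8, 1529/16]
= [154, 114, 96]

at x=1,y=1 over L1,L3,L4,L5,L6,L7:
L1 α=3/5: [693/5, 141/5, 582/5]
L3 α=5/6: [1709/15, 1783/15, 1657/30]
L4 α=1/2: [2182/15, 2129/15, 6727/60]
L5 α=5/7: [16439/105, 12583/105, 5161/30]
L6 α=0: [16439/105, 12583/105, 5161/30]
L7 α=1/6: [20303/126, 17581/126, 6367/36]
rounded: [161, 140, 177]

(2,0) stack=L1,L3,L4,L5,L6,L7; from [0,0,0]:
L1 α=1/6: [25, 38, 34]
L3 α=1/2: [205/2, 265/2, 141]
L4 α=2/3: [365/6, 1033/6, 551/3]
L5 α=3/7: [1594/21, 3569/21, 446/3]
L6 α=2/3: [4240/63, 5711/63, 1910/9]
L7 α=1/2: [12997/126, 20075/126, 1081/9]
rounded: [103, 159, 120]

query (0,1) [L1,L3,L4,L5,L6,L7] — begin 0,0,0
+L1 (α=0) → [0, 0, 0]
+L3 (α=1) → [200, 157, 85]
+L4 (α=1/7) → [1301/7, 163, 699/7]
+L5 (α=2/3) → [3443/21, 253/3, 713/21]
+L6 (α=1) → [61, 164, 242]
+L7 (α=1/2) → [201/2, 293/2, 335/2]
rounded: [100, 146, 168]

(2,1) stack=L1,L3,L4,L5,L6; from [0,0,0]:
+L1 (α=1/2) → [59/2, 68, 55/2]
+L3 (α=0) → [59/2, 68, 55/2]
+L4 (α=1/6) → [145/4, 391/6, 427/12]
+L5 (α=2/5) → [1211/20, 627/10, 2123/20]
+L6 (α=1/6) → [1883/24, 1027/12, 2647/24]
→ [78, 86, 110]


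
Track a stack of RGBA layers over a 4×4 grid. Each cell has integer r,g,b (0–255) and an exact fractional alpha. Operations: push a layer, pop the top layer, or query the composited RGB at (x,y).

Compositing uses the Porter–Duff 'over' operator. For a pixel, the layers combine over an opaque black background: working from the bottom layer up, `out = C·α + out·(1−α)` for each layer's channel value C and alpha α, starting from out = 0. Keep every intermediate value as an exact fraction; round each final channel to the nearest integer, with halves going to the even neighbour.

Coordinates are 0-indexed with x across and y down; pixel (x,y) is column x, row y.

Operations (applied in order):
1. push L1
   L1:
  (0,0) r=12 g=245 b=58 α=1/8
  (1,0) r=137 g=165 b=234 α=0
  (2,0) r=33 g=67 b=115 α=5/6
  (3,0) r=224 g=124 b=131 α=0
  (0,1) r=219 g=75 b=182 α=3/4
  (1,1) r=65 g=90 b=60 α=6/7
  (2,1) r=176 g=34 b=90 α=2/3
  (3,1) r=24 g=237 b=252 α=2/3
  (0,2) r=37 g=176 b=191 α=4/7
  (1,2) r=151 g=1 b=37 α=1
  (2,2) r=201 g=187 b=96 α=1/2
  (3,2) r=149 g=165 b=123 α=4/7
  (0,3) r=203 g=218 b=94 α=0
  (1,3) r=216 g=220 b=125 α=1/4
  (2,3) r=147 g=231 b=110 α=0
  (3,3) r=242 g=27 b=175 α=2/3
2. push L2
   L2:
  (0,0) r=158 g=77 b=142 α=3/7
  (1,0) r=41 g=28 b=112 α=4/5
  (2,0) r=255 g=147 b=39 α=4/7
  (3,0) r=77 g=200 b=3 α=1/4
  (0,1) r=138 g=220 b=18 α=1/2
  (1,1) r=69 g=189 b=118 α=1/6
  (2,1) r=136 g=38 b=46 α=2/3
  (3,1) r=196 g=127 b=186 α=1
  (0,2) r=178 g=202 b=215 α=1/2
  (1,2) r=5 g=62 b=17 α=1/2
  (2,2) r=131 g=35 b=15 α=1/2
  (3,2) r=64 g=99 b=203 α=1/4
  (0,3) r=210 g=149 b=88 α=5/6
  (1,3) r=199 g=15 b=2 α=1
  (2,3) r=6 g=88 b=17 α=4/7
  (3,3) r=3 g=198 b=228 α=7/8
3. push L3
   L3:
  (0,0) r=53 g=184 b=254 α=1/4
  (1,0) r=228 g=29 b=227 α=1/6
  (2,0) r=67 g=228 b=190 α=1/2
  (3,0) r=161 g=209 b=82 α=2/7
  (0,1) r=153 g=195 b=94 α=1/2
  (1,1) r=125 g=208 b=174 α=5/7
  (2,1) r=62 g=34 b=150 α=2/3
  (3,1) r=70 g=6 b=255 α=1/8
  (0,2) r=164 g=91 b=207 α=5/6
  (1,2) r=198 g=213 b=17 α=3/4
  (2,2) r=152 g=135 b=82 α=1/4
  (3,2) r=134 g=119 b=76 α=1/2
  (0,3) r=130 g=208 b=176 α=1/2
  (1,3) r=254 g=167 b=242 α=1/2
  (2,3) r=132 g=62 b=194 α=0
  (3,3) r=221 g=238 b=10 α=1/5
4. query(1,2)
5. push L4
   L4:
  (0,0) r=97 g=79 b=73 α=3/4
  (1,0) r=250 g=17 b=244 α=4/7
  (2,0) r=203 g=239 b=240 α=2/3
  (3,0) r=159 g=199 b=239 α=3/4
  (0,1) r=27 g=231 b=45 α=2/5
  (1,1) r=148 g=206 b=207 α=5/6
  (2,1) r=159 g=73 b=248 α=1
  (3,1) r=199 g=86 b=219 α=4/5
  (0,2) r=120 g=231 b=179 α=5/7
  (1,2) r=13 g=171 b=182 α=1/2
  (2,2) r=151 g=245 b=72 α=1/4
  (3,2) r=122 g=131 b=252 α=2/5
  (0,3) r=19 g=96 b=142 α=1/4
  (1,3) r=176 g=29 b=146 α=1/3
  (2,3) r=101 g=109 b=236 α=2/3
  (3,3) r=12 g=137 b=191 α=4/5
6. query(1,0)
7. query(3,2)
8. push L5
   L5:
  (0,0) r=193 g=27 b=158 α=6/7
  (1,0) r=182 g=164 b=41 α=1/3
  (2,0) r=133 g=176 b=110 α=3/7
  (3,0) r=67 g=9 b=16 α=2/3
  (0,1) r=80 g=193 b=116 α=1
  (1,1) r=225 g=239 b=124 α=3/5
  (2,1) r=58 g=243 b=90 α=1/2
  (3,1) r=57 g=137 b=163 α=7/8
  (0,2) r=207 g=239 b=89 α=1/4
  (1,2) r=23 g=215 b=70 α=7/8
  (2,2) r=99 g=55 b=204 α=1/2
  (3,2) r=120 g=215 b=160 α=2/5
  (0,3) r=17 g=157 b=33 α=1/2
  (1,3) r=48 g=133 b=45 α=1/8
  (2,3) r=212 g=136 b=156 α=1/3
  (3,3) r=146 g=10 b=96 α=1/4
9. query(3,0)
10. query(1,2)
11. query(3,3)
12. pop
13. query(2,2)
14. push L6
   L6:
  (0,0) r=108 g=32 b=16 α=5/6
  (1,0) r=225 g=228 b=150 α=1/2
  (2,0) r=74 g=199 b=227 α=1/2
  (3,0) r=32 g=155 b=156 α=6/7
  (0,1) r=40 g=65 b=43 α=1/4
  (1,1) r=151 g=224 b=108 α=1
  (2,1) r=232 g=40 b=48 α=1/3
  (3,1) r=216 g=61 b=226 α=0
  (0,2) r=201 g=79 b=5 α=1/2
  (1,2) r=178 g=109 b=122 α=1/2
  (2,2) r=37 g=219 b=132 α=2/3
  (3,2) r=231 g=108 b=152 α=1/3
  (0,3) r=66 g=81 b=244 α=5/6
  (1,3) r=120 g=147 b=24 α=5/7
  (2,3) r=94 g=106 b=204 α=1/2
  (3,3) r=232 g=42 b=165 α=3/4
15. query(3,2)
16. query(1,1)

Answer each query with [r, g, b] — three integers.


(1,2) stack=L1,L2,L3; from [0,0,0]:
after L1 α=1: [151, 1, 37]
after L2 α=1/2: [78, 63/2, 27]
after L3 α=3/4: [168, 1341/8, 39/2]
→ [168, 168, 20]

query (1,0) [L1,L2,L3,L4] — begin 0,0,0
+L1 (α=0) → [0, 0, 0]
+L2 (α=4/5) → [164/5, 112/5, 448/5]
+L3 (α=1/6) → [196/3, 47/2, 225/2]
+L4 (α=4/7) → [1196/7, 277/14, 2627/14]
rounded: [171, 20, 188]

at x=3,y=2 over L1,L2,L3,L4:
+L1 (α=4/7) → [596/7, 660/7, 492/7]
+L2 (α=1/4) → [559/7, 2673/28, 2897/28]
+L3 (α=1/2) → [1497/14, 6005/56, 5025/56]
+L4 (α=2/5) → [7907/70, 32687/280, 43299/280]
rounded: [113, 117, 155]

query (3,0) [L1,L2,L3,L4,L5] — begin 0,0,0
after L1 α=0: [0, 0, 0]
after L2 α=1/4: [77/4, 50, 3/4]
after L3 α=2/7: [239/4, 668/7, 671/28]
after L4 α=3/4: [2147/16, 4847/28, 20747/112]
after L5 α=2/3: [4291/48, 5351/84, 24331/336]
rounded: [89, 64, 72]

query (1,2) [L1,L2,L3,L4,L5] — begin 0,0,0
+L1 (α=1) → [151, 1, 37]
+L2 (α=1/2) → [78, 63/2, 27]
+L3 (α=3/4) → [168, 1341/8, 39/2]
+L4 (α=1/2) → [181/2, 2709/16, 403/4]
+L5 (α=7/8) → [503/16, 26789/128, 2363/32]
→ [31, 209, 74]

(3,3) stack=L1,L2,L3,L4,L5; from [0,0,0]:
after L1 α=2/3: [484/3, 18, 350/3]
after L2 α=7/8: [547/24, 351/2, 2569/12]
after L3 α=1/5: [1873/30, 188, 2599/15]
after L4 α=4/5: [3313/150, 736/5, 14059/75]
after L5 α=1/4: [10613/200, 1129/10, 16459/100]
rounded: [53, 113, 165]

at x=2,y=2 over L1,L2,L3,L4:
after L1 α=1/2: [201/2, 187/2, 48]
after L2 α=1/2: [463/4, 257/4, 63/2]
after L3 α=1/4: [1997/16, 1311/16, 353/8]
after L4 α=1/4: [8407/64, 7853/64, 1635/32]
= [131, 123, 51]

(3,2) stack=L1,L2,L3,L4,L6; from [0,0,0]:
after L1 α=4/7: [596/7, 660/7, 492/7]
after L2 α=1/4: [559/7, 2673/28, 2897/28]
after L3 α=1/2: [1497/14, 6005/56, 5025/56]
after L4 α=2/5: [7907/70, 32687/280, 43299/280]
after L6 α=1/3: [15992/105, 47807/420, 64579/420]
= [152, 114, 154]

at x=1,y=1 over L1,L2,L3,L4,L6:
after L1 α=6/7: [390/7, 540/7, 360/7]
after L2 α=1/6: [811/14, 1341/14, 1313/21]
after L3 α=5/7: [5186/49, 8621/49, 20896/147]
after L4 α=5/6: [20723/147, 19697/98, 173041/882]
after L6 α=1: [151, 224, 108]
rounded: [151, 224, 108]
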